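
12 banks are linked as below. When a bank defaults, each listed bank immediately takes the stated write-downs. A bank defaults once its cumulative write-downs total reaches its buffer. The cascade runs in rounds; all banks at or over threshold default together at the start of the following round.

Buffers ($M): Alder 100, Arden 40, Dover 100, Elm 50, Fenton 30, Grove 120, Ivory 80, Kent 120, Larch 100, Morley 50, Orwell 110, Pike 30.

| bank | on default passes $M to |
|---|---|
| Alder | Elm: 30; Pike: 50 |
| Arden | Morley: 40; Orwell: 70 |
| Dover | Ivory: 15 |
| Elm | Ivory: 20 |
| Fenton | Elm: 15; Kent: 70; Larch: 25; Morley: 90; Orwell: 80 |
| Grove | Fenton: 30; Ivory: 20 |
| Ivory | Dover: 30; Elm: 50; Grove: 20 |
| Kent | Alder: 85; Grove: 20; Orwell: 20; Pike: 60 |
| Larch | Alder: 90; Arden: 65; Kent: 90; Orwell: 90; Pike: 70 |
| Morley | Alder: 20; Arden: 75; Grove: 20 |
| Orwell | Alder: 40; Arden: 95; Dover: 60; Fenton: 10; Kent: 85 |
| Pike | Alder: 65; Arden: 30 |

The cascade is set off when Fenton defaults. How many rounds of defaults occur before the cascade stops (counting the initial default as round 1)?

Round 1 — Fenton defaults (initial).
  Elm: +15 → 15 < 50
  Kent: +70 → 70 < 120
  Larch: +25 → 25 < 100
  Morley: +90 → 90 ≥ 50
  Orwell: +80 → 80 < 110
Round 2 — Morley defaults.
  Alder: +20 → 20 < 100
  Arden: +75 → 75 ≥ 40
  Grove: +20 → 20 < 120
Round 3 — Arden defaults.
  Orwell: +70 → 150 ≥ 110
Round 4 — Orwell defaults.
  Alder: +40 → 60 < 100
  Dover: +60 → 60 < 100
  Kent: +85 → 155 ≥ 120
Round 5 — Kent defaults.
  Alder: +85 → 145 ≥ 100
  Grove: +20 → 40 < 120
  Pike: +60 → 60 ≥ 30
Round 6 — Alder, Pike default.
  Elm: +30 → 45 < 50
No further defaults.

6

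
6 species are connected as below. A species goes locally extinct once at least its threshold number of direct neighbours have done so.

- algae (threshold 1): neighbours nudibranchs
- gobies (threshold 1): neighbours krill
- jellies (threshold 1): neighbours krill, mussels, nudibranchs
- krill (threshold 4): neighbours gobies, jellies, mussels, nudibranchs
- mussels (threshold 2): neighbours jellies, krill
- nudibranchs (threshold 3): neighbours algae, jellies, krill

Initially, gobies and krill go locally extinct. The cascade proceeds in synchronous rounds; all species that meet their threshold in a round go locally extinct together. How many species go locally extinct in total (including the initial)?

Round 1 — gobies, krill go locally extinct (initial).
Round 2 — checking thresholds:
  jellies: 1 of 3 neighbours ≥ 1, goes locally extinct.
  mussels: 1 of 2 neighbours < 2, holds.
  nudibranchs: 1 of 3 neighbours < 3, holds.
Round 3 — checking thresholds:
  mussels: 2 of 2 neighbours ≥ 2, goes locally extinct.
  nudibranchs: 2 of 3 neighbours < 3, holds.
Round 4 — no new extinctions; cascade stops.

4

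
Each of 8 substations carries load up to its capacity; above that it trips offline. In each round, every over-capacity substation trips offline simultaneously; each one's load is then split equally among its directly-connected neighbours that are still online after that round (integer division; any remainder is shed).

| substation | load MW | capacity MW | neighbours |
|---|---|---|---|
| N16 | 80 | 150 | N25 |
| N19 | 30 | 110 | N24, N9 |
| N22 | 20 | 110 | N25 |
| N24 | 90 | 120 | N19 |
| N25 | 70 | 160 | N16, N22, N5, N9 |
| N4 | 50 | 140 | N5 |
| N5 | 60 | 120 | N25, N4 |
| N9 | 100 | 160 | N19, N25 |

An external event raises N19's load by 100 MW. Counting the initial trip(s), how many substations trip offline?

7

Round 1 — N19 at 130 > 110. N19 trips offline.
  N19 sheds 130 MW to N24, N9: 65 each.
    N24: 90+65 = 155 > 120
    N9: 100+65 = 165 > 160
Round 2 — N24, N9 trip offline.
  N24 sheds 155 MW: no online neighbours, lost.
  N9 sheds 165 MW to N25: 165 each.
    N25: 70+165 = 235 > 160
Round 3 — N25 trips offline.
  N25 sheds 235 MW to N16, N22, N5: 78 each (1 lost).
    N16: 80+78 = 158 > 150
    N22: 20+78 = 98 ≤ 110
    N5: 60+78 = 138 > 120
Round 4 — N16, N5 trip offline.
  N16 sheds 158 MW: no online neighbours, lost.
  N5 sheds 138 MW to N4: 138 each.
    N4: 50+138 = 188 > 140
Round 5 — N4 trips offline.
  N4 sheds 188 MW: no online neighbours, lost.
No further trips.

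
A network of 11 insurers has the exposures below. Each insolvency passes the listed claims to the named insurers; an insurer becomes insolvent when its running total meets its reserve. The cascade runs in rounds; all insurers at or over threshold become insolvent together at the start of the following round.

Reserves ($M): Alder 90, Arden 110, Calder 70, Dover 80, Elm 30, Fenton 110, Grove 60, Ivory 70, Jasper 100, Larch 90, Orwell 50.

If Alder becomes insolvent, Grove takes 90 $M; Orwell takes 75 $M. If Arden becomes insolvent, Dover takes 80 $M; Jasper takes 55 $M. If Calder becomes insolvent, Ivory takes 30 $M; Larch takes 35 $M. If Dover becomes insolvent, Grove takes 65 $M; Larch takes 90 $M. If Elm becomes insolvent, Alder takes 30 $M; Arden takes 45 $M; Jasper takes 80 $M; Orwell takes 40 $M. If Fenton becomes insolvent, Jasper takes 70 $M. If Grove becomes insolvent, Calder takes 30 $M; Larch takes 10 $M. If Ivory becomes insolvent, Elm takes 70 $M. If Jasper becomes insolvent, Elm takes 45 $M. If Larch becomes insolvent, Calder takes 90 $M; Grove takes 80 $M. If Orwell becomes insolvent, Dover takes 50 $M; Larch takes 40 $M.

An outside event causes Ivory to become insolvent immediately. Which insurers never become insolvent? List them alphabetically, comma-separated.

Round 1 — Ivory becomes insolvent (initial).
  Elm: +70 → 70 ≥ 30
Round 2 — Elm becomes insolvent.
  Alder: +30 → 30 < 90
  Arden: +45 → 45 < 110
  Jasper: +80 → 80 < 100
  Orwell: +40 → 40 < 50
No further insolvencies.

Alder, Arden, Calder, Dover, Fenton, Grove, Jasper, Larch, Orwell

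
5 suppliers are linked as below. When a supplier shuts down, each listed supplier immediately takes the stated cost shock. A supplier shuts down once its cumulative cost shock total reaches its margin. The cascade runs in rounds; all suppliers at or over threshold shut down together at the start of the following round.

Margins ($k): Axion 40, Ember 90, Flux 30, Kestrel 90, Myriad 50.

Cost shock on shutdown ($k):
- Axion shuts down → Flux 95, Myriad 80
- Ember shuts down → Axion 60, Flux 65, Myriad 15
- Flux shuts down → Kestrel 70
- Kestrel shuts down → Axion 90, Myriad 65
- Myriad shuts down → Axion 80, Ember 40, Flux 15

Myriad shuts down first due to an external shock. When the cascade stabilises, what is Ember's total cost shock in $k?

40

Round 1 — Myriad shuts down (initial).
  Axion: +80 → 80 ≥ 40
  Ember: +40 → 40 < 90
  Flux: +15 → 15 < 30
Round 2 — Axion shuts down.
  Flux: +95 → 110 ≥ 30
Round 3 — Flux shuts down.
  Kestrel: +70 → 70 < 90
No further shutdowns.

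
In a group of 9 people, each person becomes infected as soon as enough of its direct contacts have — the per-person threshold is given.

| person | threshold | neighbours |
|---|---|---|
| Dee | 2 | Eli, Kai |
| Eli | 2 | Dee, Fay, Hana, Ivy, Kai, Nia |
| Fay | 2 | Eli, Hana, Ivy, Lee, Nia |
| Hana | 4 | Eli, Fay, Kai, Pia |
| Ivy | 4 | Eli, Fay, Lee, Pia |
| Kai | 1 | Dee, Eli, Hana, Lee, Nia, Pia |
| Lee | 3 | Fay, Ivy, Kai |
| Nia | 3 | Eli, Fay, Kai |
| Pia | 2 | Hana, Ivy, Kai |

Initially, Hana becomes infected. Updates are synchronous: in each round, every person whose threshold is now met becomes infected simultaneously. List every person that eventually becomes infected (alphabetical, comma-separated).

Dee, Eli, Fay, Hana, Kai, Nia, Pia

Round 1 — Hana becomes infected (initial).
Round 2 — checking thresholds:
  Eli: 1 of 6 neighbours < 2, holds.
  Fay: 1 of 5 neighbours < 2, holds.
  Kai: 1 of 6 neighbours ≥ 1, becomes infected.
  Pia: 1 of 3 neighbours < 2, holds.
Round 3 — checking thresholds:
  Dee: 1 of 2 neighbours < 2, holds.
  Eli: 2 of 6 neighbours ≥ 2, becomes infected.
  Fay: 1 of 5 neighbours < 2, holds.
  Lee: 1 of 3 neighbours < 3, holds.
  Nia: 1 of 3 neighbours < 3, holds.
  Pia: 2 of 3 neighbours ≥ 2, becomes infected.
Round 4 — checking thresholds:
  Dee: 2 of 2 neighbours ≥ 2, becomes infected.
  Fay: 2 of 5 neighbours ≥ 2, becomes infected.
  Ivy: 2 of 4 neighbours < 4, holds.
  Lee: 1 of 3 neighbours < 3, holds.
  Nia: 2 of 3 neighbours < 3, holds.
Round 5 — checking thresholds:
  Ivy: 3 of 4 neighbours < 4, holds.
  Lee: 2 of 3 neighbours < 3, holds.
  Nia: 3 of 3 neighbours ≥ 3, becomes infected.
Round 6 — no new infections; cascade stops.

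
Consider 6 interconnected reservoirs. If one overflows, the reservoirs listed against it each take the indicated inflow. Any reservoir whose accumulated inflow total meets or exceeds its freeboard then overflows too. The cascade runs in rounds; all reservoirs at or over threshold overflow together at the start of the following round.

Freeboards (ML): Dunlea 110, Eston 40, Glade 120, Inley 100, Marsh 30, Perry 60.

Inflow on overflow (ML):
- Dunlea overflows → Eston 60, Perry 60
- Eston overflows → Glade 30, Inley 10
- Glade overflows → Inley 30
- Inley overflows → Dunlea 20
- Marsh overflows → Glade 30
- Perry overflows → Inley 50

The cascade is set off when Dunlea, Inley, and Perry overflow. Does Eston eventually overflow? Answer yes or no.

Round 1 — Dunlea, Inley, Perry overflow (initial).
  Eston: +60 → 60 ≥ 40
Round 2 — Eston overflows.
  Glade: +30 → 30 < 120
No further overflows.

yes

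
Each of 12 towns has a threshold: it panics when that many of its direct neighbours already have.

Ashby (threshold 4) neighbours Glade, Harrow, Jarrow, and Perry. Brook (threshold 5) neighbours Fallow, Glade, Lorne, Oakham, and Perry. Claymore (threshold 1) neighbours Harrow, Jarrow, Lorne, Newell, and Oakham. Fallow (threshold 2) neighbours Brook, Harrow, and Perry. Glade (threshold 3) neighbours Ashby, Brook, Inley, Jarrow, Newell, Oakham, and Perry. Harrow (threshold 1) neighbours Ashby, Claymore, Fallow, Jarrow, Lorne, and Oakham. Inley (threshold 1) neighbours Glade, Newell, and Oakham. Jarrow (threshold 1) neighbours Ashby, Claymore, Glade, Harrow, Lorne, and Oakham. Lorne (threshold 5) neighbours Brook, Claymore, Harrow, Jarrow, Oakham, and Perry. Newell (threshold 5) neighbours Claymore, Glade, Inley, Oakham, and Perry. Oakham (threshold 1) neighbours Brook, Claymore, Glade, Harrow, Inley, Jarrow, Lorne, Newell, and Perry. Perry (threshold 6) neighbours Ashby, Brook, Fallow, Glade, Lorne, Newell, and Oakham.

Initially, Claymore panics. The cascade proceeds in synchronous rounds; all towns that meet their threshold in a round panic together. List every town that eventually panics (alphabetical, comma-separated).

Round 1 — Claymore panics (initial).
Round 2 — checking thresholds:
  Harrow: 1 of 6 neighbours ≥ 1, panics.
  Jarrow: 1 of 6 neighbours ≥ 1, panics.
  Lorne: 1 of 6 neighbours < 5, not yet.
  Newell: 1 of 5 neighbours < 5, not yet.
  Oakham: 1 of 9 neighbours ≥ 1, panics.
Round 3 — checking thresholds:
  Ashby: 2 of 4 neighbours < 4, not yet.
  Brook: 1 of 5 neighbours < 5, not yet.
  Fallow: 1 of 3 neighbours < 2, not yet.
  Glade: 2 of 7 neighbours < 3, not yet.
  Inley: 1 of 3 neighbours ≥ 1, panics.
  Lorne: 4 of 6 neighbours < 5, not yet.
  Newell: 2 of 5 neighbours < 5, not yet.
  Perry: 1 of 7 neighbours < 6, not yet.
Round 4 — checking thresholds:
  Ashby: 2 of 4 neighbours < 4, not yet.
  Brook: 1 of 5 neighbours < 5, not yet.
  Fallow: 1 of 3 neighbours < 2, not yet.
  Glade: 3 of 7 neighbours ≥ 3, panics.
  Lorne: 4 of 6 neighbours < 5, not yet.
  Newell: 3 of 5 neighbours < 5, not yet.
  Perry: 1 of 7 neighbours < 6, not yet.
Round 5 — no new panics; cascade stops.

Claymore, Glade, Harrow, Inley, Jarrow, Oakham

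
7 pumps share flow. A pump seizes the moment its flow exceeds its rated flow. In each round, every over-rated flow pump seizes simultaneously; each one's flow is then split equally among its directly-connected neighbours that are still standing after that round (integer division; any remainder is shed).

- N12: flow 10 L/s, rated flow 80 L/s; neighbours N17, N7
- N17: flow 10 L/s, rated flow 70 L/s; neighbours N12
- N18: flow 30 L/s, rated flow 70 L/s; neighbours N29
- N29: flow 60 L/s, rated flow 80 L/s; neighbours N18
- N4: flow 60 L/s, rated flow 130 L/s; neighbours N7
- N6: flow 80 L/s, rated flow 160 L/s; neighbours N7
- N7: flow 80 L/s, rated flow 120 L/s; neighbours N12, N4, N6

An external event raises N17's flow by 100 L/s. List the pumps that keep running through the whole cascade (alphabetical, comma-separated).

Round 1 — N17 at 110 > 70. N17 seizes.
  N17 sheds 110 L/s to N12: 110 each.
    N12: 10+110 = 120 > 80
Round 2 — N12 seizes.
  N12 sheds 120 L/s to N7: 120 each.
    N7: 80+120 = 200 > 120
Round 3 — N7 seizes.
  N7 sheds 200 L/s to N4, N6: 100 each.
    N4: 60+100 = 160 > 130
    N6: 80+100 = 180 > 160
Round 4 — N4, N6 seize.
  N4 sheds 160 L/s: no online neighbours, lost.
  N6 sheds 180 L/s: no online neighbours, lost.
No further seizures.

N18, N29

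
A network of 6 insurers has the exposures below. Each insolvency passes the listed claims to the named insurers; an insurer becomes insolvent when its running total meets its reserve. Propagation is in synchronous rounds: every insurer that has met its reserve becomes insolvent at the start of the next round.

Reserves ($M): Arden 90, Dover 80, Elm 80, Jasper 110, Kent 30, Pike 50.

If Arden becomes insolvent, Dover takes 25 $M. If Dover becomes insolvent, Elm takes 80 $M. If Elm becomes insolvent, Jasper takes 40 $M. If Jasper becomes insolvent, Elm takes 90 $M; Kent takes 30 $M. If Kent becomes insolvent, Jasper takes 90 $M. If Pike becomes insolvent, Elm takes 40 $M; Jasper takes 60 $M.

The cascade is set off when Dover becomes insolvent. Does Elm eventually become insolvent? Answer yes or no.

Round 1 — Dover becomes insolvent (initial).
  Elm: +80 → 80 ≥ 80
Round 2 — Elm becomes insolvent.
  Jasper: +40 → 40 < 110
No further insolvencies.

yes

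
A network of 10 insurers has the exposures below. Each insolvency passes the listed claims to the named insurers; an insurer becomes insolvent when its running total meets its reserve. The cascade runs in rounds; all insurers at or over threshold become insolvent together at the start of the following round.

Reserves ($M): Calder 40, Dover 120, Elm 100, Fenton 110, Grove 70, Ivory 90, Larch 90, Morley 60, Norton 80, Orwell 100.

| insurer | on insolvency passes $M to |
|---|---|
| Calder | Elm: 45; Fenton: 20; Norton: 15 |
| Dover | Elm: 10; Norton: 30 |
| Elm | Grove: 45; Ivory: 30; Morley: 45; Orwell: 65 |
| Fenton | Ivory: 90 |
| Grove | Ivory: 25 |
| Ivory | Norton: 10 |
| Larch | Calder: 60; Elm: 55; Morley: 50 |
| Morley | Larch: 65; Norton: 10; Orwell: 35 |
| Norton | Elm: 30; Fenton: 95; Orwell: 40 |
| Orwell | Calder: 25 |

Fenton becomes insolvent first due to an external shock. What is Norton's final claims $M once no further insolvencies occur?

10

Round 1 — Fenton becomes insolvent (initial).
  Ivory: +90 → 90 ≥ 90
Round 2 — Ivory becomes insolvent.
  Norton: +10 → 10 < 80
No further insolvencies.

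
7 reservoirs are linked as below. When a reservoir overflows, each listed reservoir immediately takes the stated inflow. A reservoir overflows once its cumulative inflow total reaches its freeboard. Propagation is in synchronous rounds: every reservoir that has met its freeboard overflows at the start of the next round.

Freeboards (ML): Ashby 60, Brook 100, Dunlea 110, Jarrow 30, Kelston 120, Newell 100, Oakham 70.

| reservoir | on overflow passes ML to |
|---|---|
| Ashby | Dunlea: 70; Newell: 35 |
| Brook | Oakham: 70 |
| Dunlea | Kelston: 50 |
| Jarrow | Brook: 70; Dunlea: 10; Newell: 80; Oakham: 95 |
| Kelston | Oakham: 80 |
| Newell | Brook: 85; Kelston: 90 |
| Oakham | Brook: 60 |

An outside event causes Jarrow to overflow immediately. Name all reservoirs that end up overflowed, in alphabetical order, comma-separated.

Round 1 — Jarrow overflows (initial).
  Brook: +70 → 70 < 100
  Dunlea: +10 → 10 < 110
  Newell: +80 → 80 < 100
  Oakham: +95 → 95 ≥ 70
Round 2 — Oakham overflows.
  Brook: +60 → 130 ≥ 100
Round 3 — Brook overflows.
No further overflows.

Brook, Jarrow, Oakham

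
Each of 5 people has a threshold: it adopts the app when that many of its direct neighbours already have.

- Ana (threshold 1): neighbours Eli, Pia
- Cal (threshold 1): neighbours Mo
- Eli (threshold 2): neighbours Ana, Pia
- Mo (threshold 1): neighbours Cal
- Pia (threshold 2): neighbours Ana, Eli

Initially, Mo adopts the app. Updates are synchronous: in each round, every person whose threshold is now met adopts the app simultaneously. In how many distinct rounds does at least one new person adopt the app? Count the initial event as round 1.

Round 1 — Mo adopts the app (initial).
Round 2 — checking thresholds:
  Cal: 1 of 1 neighbours ≥ 1, adopts the app.
Round 3 — no new adoptions; cascade stops.

2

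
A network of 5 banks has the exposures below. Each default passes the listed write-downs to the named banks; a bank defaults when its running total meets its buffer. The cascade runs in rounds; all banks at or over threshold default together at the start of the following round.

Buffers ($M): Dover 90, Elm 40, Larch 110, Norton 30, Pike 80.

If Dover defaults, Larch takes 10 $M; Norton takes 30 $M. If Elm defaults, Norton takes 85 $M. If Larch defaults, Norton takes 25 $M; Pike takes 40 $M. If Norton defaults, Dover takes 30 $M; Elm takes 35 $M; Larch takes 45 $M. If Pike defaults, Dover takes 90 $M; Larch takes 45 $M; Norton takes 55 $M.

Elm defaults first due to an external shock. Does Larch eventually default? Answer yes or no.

Round 1 — Elm defaults (initial).
  Norton: +85 → 85 ≥ 30
Round 2 — Norton defaults.
  Dover: +30 → 30 < 90
  Larch: +45 → 45 < 110
No further defaults.

no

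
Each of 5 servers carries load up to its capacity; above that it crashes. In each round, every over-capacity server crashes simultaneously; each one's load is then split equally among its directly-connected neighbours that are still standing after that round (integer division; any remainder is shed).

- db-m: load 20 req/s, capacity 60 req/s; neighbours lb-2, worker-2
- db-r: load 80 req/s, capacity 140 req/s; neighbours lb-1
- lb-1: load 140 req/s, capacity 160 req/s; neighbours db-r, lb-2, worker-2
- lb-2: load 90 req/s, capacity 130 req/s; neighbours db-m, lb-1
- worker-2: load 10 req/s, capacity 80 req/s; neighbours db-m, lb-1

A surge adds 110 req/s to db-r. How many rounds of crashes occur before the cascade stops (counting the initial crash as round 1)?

4

Round 1 — db-r at 190 > 140. db-r crashes.
  db-r sheds 190 req/s to lb-1: 190 each.
    lb-1: 140+190 = 330 > 160
Round 2 — lb-1 crashes.
  lb-1 sheds 330 req/s to lb-2, worker-2: 165 each.
    lb-2: 90+165 = 255 > 130
    worker-2: 10+165 = 175 > 80
Round 3 — lb-2, worker-2 crash.
  lb-2 sheds 255 req/s to db-m: 255 each.
    db-m: 20+255 = 275 > 60
  worker-2 sheds 175 req/s to db-m: 175 each.
    db-m: 275+175 = 450 > 60
Round 4 — db-m crashes.
  db-m sheds 450 req/s: no online neighbours, lost.
No further crashes.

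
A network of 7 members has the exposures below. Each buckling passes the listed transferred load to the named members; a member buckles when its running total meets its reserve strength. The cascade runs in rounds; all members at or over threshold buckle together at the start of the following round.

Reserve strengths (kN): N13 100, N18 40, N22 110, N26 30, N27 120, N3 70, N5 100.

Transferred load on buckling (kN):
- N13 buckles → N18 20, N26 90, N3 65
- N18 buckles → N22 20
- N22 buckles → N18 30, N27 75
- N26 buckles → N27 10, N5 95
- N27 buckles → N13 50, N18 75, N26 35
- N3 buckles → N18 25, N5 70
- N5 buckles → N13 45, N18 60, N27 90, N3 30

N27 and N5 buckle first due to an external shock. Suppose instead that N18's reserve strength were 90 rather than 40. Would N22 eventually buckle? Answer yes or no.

no

With N18's reserve strength at 90:
Round 1 — N27, N5 buckle (initial).
  N13: +50+45 → 95 < 100
  N18: +75+60 → 135 ≥ 90
  N26: +35 → 35 ≥ 30
  N3: +30 → 30 < 70
Round 2 — N18, N26 buckle.
  N22: +20 → 20 < 110
No further bucklings.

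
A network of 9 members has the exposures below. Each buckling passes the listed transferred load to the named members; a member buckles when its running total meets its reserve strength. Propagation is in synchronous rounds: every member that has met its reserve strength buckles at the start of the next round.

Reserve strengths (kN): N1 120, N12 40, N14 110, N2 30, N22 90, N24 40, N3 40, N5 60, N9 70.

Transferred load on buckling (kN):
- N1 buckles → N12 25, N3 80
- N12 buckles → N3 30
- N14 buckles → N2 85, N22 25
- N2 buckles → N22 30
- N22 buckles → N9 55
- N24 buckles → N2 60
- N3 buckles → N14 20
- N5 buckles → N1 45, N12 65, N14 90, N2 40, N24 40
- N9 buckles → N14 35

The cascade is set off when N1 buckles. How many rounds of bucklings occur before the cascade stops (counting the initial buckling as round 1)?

Round 1 — N1 buckles (initial).
  N12: +25 → 25 < 40
  N3: +80 → 80 ≥ 40
Round 2 — N3 buckles.
  N14: +20 → 20 < 110
No further bucklings.

2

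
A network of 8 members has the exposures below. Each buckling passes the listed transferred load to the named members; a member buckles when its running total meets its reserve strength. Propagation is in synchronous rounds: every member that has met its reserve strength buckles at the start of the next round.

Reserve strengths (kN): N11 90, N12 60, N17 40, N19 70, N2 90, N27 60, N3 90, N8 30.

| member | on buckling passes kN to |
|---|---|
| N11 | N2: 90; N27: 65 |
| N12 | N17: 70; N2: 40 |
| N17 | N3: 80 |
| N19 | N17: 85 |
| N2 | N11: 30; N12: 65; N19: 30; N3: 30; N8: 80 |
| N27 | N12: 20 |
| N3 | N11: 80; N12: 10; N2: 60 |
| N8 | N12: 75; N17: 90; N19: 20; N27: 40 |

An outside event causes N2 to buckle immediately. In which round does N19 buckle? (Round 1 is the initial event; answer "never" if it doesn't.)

Round 1 — N2 buckles (initial).
  N11: +30 → 30 < 90
  N12: +65 → 65 ≥ 60
  N19: +30 → 30 < 70
  N3: +30 → 30 < 90
  N8: +80 → 80 ≥ 30
Round 2 — N12, N8 buckle.
  N17: +70+90 → 160 ≥ 40
  N19: +20 → 50 < 70
  N27: +40 → 40 < 60
Round 3 — N17 buckles.
  N3: +80 → 110 ≥ 90
Round 4 — N3 buckles.
  N11: +80 → 110 ≥ 90
Round 5 — N11 buckles.
  N27: +65 → 105 ≥ 60
Round 6 — N27 buckles.
No further bucklings.

never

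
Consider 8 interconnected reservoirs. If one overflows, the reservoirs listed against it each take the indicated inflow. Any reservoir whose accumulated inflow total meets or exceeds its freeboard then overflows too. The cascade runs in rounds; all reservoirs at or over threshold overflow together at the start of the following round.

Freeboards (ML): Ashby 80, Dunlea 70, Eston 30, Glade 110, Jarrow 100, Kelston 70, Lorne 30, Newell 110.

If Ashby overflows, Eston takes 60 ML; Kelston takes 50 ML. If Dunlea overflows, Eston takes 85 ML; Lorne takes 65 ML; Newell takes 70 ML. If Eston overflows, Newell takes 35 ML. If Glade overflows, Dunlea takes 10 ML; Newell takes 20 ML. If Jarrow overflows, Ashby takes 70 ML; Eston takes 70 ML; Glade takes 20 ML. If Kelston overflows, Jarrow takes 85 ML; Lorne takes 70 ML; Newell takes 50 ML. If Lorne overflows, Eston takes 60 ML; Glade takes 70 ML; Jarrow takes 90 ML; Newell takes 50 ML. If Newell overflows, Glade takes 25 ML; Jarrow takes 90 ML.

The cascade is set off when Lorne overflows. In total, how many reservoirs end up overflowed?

2

Round 1 — Lorne overflows (initial).
  Eston: +60 → 60 ≥ 30
  Glade: +70 → 70 < 110
  Jarrow: +90 → 90 < 100
  Newell: +50 → 50 < 110
Round 2 — Eston overflows.
  Newell: +35 → 85 < 110
No further overflows.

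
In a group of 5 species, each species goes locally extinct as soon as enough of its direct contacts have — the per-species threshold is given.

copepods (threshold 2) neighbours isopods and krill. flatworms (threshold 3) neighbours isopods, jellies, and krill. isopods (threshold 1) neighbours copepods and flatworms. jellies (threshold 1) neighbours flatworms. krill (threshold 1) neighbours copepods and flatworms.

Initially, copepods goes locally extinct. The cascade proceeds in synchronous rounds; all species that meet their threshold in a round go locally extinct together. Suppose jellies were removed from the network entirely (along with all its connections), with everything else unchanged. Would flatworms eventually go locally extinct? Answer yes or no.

With jellies removed:
Round 1 — copepods goes locally extinct (initial).
Round 2 — checking thresholds:
  isopods: 1 of 2 neighbours ≥ 1, goes locally extinct.
  krill: 1 of 2 neighbours ≥ 1, goes locally extinct.
Round 3 — no new extinctions; cascade stops.

no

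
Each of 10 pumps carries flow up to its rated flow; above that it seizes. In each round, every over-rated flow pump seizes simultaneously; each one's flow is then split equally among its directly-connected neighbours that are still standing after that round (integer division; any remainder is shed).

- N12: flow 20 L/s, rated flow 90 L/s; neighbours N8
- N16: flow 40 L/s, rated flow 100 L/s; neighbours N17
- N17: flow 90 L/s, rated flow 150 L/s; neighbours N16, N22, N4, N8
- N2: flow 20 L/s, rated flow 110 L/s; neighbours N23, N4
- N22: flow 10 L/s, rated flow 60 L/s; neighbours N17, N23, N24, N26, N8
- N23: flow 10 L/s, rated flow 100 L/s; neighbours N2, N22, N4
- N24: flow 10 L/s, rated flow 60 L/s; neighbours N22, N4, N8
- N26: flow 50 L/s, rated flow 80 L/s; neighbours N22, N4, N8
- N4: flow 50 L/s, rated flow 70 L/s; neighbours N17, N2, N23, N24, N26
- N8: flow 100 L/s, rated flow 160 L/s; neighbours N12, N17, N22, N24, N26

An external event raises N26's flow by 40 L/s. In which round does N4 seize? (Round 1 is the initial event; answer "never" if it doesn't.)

Round 1 — N26 at 90 > 80. N26 seizes.
  N26 sheds 90 L/s to N22, N4, N8: 30 each.
    N22: 10+30 = 40 ≤ 60
    N4: 50+30 = 80 > 70
    N8: 100+30 = 130 ≤ 160
Round 2 — N4 seizes.
  N4 sheds 80 L/s to N17, N2, N23, N24: 20 each.
    N17: 90+20 = 110 ≤ 150
    N2: 20+20 = 40 ≤ 110
    N23: 10+20 = 30 ≤ 100
    N24: 10+20 = 30 ≤ 60
No further seizures.

2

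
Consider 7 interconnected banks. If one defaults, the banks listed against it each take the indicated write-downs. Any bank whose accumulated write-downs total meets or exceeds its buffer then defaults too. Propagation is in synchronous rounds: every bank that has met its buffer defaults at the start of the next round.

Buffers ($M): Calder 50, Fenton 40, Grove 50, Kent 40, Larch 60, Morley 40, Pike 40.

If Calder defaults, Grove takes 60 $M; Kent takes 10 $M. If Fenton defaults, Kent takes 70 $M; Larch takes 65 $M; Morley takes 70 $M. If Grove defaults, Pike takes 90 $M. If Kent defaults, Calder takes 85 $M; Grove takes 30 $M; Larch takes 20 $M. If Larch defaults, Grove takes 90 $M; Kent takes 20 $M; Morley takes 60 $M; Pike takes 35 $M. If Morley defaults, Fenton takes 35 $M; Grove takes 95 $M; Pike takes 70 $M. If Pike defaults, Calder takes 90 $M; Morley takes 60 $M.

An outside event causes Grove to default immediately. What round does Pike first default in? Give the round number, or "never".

2

Round 1 — Grove defaults (initial).
  Pike: +90 → 90 ≥ 40
Round 2 — Pike defaults.
  Calder: +90 → 90 ≥ 50
  Morley: +60 → 60 ≥ 40
Round 3 — Calder, Morley default.
  Fenton: +35 → 35 < 40
  Kent: +10 → 10 < 40
No further defaults.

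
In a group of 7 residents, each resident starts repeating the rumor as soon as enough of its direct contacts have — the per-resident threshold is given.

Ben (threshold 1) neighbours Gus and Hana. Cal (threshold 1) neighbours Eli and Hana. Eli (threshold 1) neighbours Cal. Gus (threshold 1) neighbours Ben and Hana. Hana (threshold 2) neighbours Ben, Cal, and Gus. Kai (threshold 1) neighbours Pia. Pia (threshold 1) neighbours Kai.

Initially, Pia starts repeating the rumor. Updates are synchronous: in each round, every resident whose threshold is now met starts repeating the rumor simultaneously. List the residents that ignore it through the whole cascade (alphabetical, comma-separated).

Ben, Cal, Eli, Gus, Hana

Round 1 — Pia starts repeating the rumor (initial).
Round 2 — checking thresholds:
  Kai: 1 of 1 neighbours ≥ 1, starts repeating the rumor.
Round 3 — no new spreads; cascade stops.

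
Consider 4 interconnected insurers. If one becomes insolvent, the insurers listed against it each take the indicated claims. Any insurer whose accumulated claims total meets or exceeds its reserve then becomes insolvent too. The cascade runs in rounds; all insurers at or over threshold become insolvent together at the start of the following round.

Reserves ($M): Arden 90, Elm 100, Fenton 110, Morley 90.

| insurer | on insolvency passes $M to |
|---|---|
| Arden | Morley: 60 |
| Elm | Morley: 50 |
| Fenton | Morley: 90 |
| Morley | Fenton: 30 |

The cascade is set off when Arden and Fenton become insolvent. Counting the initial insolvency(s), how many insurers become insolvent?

Round 1 — Arden, Fenton become insolvent (initial).
  Morley: +60+90 → 150 ≥ 90
Round 2 — Morley becomes insolvent.
No further insolvencies.

3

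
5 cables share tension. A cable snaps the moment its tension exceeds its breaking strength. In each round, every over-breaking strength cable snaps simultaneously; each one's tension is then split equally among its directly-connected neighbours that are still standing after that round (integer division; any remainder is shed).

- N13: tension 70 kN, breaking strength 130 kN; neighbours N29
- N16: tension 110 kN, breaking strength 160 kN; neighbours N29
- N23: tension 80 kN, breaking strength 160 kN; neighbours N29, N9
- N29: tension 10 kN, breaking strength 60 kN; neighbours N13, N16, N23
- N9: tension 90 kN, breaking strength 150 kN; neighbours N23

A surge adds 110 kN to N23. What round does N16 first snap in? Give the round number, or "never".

Round 1 — N23 at 190 > 160. N23 snaps.
  N23 sheds 190 kN to N29, N9: 95 each.
    N29: 10+95 = 105 > 60
    N9: 90+95 = 185 > 150
Round 2 — N29, N9 snap.
  N29 sheds 105 kN to N13, N16: 52 each (1 lost).
    N13: 70+52 = 122 ≤ 130
    N16: 110+52 = 162 > 160
  N9 sheds 185 kN: no online neighbours, lost.
Round 3 — N16 snaps.
  N16 sheds 162 kN: no online neighbours, lost.
No further breaks.

3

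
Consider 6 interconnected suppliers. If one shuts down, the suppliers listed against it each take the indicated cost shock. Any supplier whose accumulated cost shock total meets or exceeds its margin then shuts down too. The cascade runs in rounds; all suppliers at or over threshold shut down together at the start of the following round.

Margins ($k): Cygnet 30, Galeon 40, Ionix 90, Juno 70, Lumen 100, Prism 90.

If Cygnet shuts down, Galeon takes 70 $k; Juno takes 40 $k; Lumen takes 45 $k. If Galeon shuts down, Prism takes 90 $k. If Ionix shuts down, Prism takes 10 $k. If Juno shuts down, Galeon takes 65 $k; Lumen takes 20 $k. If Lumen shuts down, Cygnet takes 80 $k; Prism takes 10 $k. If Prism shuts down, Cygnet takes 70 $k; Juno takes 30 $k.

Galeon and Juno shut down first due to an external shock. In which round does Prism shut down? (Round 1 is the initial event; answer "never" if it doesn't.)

2

Round 1 — Galeon, Juno shut down (initial).
  Lumen: +20 → 20 < 100
  Prism: +90 → 90 ≥ 90
Round 2 — Prism shuts down.
  Cygnet: +70 → 70 ≥ 30
Round 3 — Cygnet shuts down.
  Lumen: +45 → 65 < 100
No further shutdowns.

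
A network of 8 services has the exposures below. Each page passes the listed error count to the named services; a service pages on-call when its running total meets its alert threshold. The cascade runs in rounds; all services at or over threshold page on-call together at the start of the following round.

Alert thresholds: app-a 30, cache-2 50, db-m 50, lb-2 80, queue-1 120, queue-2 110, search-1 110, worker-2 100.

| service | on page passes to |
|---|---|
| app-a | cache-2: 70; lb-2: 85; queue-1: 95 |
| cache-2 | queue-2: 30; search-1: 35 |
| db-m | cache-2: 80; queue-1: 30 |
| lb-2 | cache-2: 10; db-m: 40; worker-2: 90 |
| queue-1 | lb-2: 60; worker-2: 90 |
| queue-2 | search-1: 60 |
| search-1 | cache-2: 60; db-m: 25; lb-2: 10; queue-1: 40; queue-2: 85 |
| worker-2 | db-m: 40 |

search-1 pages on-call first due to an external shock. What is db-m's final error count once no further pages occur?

Round 1 — search-1 pages on-call (initial).
  cache-2: +60 → 60 ≥ 50
  db-m: +25 → 25 < 50
  lb-2: +10 → 10 < 80
  queue-1: +40 → 40 < 120
  queue-2: +85 → 85 < 110
Round 2 — cache-2 pages on-call.
  queue-2: +30 → 115 ≥ 110
Round 3 — queue-2 pages on-call.
No further pages.

25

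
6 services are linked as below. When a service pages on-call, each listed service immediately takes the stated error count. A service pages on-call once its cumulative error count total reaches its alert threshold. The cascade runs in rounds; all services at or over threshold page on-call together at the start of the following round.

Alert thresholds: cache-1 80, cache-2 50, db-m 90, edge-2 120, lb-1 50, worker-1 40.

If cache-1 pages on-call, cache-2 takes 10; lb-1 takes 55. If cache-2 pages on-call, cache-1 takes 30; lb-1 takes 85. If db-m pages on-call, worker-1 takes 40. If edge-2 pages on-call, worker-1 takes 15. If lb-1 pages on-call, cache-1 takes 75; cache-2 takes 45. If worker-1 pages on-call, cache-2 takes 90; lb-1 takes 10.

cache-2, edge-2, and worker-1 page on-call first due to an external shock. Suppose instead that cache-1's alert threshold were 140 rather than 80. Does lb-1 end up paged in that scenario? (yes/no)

yes

With cache-1's alert threshold at 140:
Round 1 — cache-2, edge-2, worker-1 page on-call (initial).
  cache-1: +30 → 30 < 140
  lb-1: +85+10 → 95 ≥ 50
Round 2 — lb-1 pages on-call.
  cache-1: +75 → 105 < 140
No further pages.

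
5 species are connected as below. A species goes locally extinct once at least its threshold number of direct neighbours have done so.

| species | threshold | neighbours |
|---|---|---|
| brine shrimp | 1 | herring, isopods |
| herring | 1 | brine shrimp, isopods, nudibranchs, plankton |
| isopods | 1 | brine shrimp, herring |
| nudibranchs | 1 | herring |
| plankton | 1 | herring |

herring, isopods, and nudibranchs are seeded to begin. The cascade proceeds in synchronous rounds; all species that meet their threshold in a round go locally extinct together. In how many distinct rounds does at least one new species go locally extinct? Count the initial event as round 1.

2

Round 1 — herring, isopods, nudibranchs go locally extinct (initial).
Round 2 — checking thresholds:
  brine shrimp: 2 of 2 neighbours ≥ 1, goes locally extinct.
  plankton: 1 of 1 neighbours ≥ 1, goes locally extinct.
Round 3 — no new extinctions; cascade stops.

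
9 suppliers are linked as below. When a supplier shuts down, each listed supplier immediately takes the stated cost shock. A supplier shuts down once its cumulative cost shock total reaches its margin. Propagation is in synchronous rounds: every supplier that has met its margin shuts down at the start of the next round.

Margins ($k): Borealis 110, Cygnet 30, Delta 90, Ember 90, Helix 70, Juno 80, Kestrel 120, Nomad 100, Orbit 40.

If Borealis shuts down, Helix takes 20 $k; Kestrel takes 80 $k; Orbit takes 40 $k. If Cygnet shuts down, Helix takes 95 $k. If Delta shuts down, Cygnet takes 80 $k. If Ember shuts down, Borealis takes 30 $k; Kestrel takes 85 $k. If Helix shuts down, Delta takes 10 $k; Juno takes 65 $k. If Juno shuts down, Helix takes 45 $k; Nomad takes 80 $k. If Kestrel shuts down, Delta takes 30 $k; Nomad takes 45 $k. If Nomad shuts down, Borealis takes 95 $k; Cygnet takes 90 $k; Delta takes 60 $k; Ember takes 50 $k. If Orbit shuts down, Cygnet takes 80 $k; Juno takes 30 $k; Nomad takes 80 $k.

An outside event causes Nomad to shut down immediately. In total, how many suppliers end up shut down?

3

Round 1 — Nomad shuts down (initial).
  Borealis: +95 → 95 < 110
  Cygnet: +90 → 90 ≥ 30
  Delta: +60 → 60 < 90
  Ember: +50 → 50 < 90
Round 2 — Cygnet shuts down.
  Helix: +95 → 95 ≥ 70
Round 3 — Helix shuts down.
  Delta: +10 → 70 < 90
  Juno: +65 → 65 < 80
No further shutdowns.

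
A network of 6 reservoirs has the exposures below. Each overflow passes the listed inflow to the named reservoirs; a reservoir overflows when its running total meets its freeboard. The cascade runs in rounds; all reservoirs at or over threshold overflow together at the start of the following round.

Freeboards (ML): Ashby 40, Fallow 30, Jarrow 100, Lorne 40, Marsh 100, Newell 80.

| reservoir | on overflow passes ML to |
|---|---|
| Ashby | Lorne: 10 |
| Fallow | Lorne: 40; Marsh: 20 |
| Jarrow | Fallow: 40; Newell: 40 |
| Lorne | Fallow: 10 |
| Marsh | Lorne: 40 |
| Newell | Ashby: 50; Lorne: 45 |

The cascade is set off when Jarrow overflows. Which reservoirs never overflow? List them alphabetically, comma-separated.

Ashby, Marsh, Newell

Round 1 — Jarrow overflows (initial).
  Fallow: +40 → 40 ≥ 30
  Newell: +40 → 40 < 80
Round 2 — Fallow overflows.
  Lorne: +40 → 40 ≥ 40
  Marsh: +20 → 20 < 100
Round 3 — Lorne overflows.
No further overflows.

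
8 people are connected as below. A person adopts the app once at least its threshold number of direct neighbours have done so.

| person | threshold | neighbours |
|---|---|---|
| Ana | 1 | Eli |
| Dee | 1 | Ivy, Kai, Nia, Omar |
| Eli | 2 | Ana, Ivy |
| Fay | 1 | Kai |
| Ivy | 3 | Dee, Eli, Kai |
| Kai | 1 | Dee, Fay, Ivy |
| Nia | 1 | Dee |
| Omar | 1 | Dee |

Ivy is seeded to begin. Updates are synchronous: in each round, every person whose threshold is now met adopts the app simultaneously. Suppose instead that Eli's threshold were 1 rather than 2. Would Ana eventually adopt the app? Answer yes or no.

With Eli's threshold at 1:
Round 1 — Ivy adopts the app (initial).
Round 2 — checking thresholds:
  Dee: 1 of 4 neighbours ≥ 1, adopts the app.
  Eli: 1 of 2 neighbours ≥ 1, adopts the app.
  Kai: 1 of 3 neighbours ≥ 1, adopts the app.
Round 3 — checking thresholds:
  Ana: 1 of 1 neighbours ≥ 1, adopts the app.
  Fay: 1 of 1 neighbours ≥ 1, adopts the app.
  Nia: 1 of 1 neighbours ≥ 1, adopts the app.
  Omar: 1 of 1 neighbours ≥ 1, adopts the app.
Round 4 — no new adoptions; cascade stops.

yes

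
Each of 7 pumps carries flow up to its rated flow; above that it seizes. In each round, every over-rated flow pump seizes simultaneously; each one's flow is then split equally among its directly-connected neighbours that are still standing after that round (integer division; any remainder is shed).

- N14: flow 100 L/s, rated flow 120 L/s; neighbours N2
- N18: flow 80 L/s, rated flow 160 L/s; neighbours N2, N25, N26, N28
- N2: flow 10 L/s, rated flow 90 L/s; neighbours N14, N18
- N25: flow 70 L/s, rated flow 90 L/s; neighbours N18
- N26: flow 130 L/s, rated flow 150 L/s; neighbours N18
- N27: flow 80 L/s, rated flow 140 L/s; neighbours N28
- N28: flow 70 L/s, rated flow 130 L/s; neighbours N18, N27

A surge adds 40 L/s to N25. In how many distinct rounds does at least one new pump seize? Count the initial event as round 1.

4

Round 1 — N25 at 110 > 90. N25 seizes.
  N25 sheds 110 L/s to N18: 110 each.
    N18: 80+110 = 190 > 160
Round 2 — N18 seizes.
  N18 sheds 190 L/s to N2, N26, N28: 63 each (1 lost).
    N2: 10+63 = 73 ≤ 90
    N26: 130+63 = 193 > 150
    N28: 70+63 = 133 > 130
Round 3 — N26, N28 seize.
  N26 sheds 193 L/s: no online neighbours, lost.
  N28 sheds 133 L/s to N27: 133 each.
    N27: 80+133 = 213 > 140
Round 4 — N27 seizes.
  N27 sheds 213 L/s: no online neighbours, lost.
No further seizures.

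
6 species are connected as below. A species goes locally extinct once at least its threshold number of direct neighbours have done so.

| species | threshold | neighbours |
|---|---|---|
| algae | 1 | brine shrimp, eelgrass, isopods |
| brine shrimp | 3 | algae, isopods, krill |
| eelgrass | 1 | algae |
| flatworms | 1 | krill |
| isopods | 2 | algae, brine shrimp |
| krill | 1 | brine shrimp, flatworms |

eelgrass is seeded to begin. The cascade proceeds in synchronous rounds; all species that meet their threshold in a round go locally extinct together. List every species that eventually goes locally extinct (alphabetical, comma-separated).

algae, eelgrass

Round 1 — eelgrass goes locally extinct (initial).
Round 2 — checking thresholds:
  algae: 1 of 3 neighbours ≥ 1, goes locally extinct.
Round 3 — no new extinctions; cascade stops.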